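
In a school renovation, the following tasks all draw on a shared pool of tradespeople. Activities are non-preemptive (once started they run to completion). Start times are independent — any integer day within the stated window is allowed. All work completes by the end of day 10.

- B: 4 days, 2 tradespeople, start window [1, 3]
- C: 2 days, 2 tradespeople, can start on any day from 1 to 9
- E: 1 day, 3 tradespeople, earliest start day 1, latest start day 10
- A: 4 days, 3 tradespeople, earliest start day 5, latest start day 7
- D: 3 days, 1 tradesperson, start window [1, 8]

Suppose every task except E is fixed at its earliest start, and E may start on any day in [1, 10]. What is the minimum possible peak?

E@1: d1:8  d2:5  d3:3  d4:2  d5:3  d6:3  d7:3  d8:3  d9:0  d10:0 → peak 8
E@2: d1:5  d2:8  d3:3  d4:2  d5:3  d6:3  d7:3  d8:3  d9:0  d10:0 → peak 8
E@3: d1:5  d2:5  d3:6  d4:2  d5:3  d6:3  d7:3  d8:3  d9:0  d10:0 → peak 6
E@4: d1:5  d2:5  d3:3  d4:5  d5:3  d6:3  d7:3  d8:3  d9:0  d10:0 → peak 5
E@5: d1:5  d2:5  d3:3  d4:2  d5:6  d6:3  d7:3  d8:3  d9:0  d10:0 → peak 6
E@6: d1:5  d2:5  d3:3  d4:2  d5:3  d6:6  d7:3  d8:3  d9:0  d10:0 → peak 6
E@7: d1:5  d2:5  d3:3  d4:2  d5:3  d6:3  d7:6  d8:3  d9:0  d10:0 → peak 6
E@8: d1:5  d2:5  d3:3  d4:2  d5:3  d6:3  d7:3  d8:6  d9:0  d10:0 → peak 6
E@9: d1:5  d2:5  d3:3  d4:2  d5:3  d6:3  d7:3  d8:3  d9:3  d10:0 → peak 5
E@10: d1:5  d2:5  d3:3  d4:2  d5:3  d6:3  d7:3  d8:3  d9:0  d10:3 → peak 5
Best is E@4, peak 5.

5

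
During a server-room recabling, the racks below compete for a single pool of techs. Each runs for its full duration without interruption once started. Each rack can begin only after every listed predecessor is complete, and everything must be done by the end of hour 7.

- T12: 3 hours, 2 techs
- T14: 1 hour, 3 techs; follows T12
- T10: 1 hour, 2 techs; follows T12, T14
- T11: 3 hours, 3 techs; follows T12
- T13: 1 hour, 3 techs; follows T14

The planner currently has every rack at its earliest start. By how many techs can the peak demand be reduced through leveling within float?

Early-start peak: h1:2  h2:2  h3:2  h4:6  h5:8  h6:3  h7:0 ⇒ 8.
Leveled (T12@1, T14@4, T10@5, T11@4, T13@6): h1:2  h2:2  h3:2  h4:6  h5:5  h6:6  h7:0 ⇒ 6.
Reduction 8 − 6 = 2.

2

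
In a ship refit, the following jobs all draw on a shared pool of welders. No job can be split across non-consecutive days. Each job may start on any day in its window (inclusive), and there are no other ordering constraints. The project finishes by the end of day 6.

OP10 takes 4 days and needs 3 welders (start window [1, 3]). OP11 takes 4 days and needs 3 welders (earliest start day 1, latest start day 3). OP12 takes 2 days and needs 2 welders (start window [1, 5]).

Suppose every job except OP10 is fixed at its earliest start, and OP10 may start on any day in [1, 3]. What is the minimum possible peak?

6

OP10@1: d1:8  d2:8  d3:6  d4:6  d5:0  d6:0 → peak 8
OP10@2: d1:5  d2:8  d3:6  d4:6  d5:3  d6:0 → peak 8
OP10@3: d1:5  d2:5  d3:6  d4:6  d5:3  d6:3 → peak 6
Best is OP10@3, peak 6.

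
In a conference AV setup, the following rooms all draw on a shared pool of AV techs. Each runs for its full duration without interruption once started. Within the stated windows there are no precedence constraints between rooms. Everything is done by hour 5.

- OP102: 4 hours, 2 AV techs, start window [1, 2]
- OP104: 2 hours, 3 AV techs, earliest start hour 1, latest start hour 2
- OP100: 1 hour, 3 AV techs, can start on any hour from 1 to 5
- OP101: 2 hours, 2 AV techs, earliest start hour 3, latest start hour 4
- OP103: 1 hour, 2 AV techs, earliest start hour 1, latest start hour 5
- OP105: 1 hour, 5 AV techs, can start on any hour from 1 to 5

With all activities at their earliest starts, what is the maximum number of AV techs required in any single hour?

15

Early-start schedule: OP102@1, OP104@1, OP100@1, OP101@3, OP103@1, OP105@1.
Load per hour: hour 1: 15, hour 2: 5, hour 3: 4, hour 4: 4, hour 5: 0.
Peak is 15.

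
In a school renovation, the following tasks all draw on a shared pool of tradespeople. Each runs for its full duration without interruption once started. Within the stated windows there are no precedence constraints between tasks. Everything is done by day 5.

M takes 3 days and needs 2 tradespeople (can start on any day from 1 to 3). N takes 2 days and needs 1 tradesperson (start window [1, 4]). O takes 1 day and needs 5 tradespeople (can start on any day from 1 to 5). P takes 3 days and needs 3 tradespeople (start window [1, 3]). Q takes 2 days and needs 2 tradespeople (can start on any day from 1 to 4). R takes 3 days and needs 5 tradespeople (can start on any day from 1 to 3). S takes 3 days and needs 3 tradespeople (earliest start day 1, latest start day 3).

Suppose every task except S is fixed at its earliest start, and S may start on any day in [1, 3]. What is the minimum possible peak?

S@1: d1:21  d2:16  d3:13  d4:0  d5:0 → peak 21
S@2: d1:18  d2:16  d3:13  d4:3  d5:0 → peak 18
S@3: d1:18  d2:13  d3:13  d4:3  d5:3 → peak 18
Best is S@2, peak 18.

18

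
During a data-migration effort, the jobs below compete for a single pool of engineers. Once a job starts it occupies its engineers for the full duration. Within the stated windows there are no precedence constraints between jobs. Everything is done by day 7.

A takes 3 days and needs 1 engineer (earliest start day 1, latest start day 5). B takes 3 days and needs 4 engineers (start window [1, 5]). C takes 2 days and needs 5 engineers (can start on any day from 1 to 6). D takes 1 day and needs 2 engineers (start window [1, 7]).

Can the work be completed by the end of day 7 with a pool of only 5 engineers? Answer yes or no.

yes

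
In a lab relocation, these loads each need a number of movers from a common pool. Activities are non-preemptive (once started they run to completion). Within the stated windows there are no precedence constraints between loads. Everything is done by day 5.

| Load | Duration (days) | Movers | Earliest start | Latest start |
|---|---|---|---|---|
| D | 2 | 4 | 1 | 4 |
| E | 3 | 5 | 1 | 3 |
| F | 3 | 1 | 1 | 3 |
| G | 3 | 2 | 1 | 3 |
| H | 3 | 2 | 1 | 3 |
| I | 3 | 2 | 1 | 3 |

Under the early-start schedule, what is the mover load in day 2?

16

At early start, day 2 has: D, E, F, G, H, I.
Demand: 4 + 5 + 1 + 2 + 2 + 2 = 16.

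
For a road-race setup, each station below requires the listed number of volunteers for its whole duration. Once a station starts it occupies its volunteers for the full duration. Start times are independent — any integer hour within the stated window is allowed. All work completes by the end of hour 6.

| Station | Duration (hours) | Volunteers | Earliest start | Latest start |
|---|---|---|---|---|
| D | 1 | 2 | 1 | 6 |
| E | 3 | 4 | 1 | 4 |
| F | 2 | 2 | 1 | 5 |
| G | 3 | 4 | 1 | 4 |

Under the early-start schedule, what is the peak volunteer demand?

12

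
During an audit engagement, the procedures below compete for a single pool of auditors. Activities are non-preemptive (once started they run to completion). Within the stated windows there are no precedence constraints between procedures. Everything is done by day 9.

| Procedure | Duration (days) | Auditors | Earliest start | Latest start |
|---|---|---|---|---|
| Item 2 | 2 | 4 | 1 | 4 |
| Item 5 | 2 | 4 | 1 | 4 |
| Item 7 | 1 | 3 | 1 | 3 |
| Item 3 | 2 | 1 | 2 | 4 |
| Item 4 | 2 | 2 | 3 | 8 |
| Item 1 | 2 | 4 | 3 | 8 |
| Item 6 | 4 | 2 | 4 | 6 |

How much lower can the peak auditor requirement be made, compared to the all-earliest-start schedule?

5

Early-start peak: d1:11  d2:9  d3:7  d4:8  d5:2  d6:2  d7:2  d8:0  d9:0 ⇒ 11.
Leveled (Item 2@1, Item 5@4, Item 7@3, Item 3@2, Item 4@3, Item 1@6, Item 6@5): d1:4  d2:5  d3:6  d4:6  d5:6  d6:6  d7:6  d8:2  d9:0 ⇒ 6.
Reduction 11 − 6 = 5.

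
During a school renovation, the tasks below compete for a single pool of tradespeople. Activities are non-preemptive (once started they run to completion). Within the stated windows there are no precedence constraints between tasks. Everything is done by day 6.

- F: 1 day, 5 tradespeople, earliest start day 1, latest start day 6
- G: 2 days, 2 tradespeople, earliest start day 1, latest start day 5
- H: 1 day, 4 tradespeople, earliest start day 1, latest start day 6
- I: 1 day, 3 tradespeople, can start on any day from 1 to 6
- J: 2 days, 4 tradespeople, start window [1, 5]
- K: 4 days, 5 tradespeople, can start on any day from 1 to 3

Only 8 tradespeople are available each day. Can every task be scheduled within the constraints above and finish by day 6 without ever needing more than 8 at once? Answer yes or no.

no

The minimum achievable peak is 9; 8 < 9, so no feasible schedule stays within the cap.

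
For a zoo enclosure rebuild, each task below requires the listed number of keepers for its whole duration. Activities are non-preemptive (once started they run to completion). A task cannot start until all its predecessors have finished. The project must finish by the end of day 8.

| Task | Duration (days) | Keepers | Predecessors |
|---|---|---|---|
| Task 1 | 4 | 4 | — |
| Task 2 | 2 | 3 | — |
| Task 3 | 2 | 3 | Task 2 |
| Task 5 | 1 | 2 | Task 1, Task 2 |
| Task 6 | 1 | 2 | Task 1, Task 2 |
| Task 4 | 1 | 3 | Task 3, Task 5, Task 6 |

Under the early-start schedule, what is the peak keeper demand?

7

Early-start schedule: Task 1@1, Task 2@1, Task 3@3, Task 5@5, Task 6@5, Task 4@6.
Load per day: day 1: 7, day 2: 7, day 3: 7, day 4: 7, day 5: 4, day 6: 3, day 7: 0, day 8: 0.
Peak is 7.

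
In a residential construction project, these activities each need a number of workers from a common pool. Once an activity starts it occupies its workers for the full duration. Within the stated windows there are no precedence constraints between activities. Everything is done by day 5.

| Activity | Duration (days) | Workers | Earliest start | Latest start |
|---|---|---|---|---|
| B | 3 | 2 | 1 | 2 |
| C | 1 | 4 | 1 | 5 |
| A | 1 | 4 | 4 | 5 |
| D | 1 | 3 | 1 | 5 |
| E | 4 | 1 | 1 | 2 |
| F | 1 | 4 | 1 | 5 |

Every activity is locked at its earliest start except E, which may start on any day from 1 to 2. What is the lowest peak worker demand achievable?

13

E@1: d1:14  d2:3  d3:3  d4:5  d5:0 → peak 14
E@2: d1:13  d2:3  d3:3  d4:5  d5:1 → peak 13
Best is E@2, peak 13.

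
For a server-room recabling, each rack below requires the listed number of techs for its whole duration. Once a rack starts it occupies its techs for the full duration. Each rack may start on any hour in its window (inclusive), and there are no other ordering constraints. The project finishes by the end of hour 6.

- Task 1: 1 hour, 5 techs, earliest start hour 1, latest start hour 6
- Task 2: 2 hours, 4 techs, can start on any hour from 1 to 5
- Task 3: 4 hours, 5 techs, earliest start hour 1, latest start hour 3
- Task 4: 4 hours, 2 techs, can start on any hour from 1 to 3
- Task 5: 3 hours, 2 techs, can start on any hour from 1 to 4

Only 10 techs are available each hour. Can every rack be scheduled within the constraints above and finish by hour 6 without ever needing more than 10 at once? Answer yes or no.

Schedule Task 1@1, Task 2@1, Task 3@2, Task 4@3, Task 5@3: h1:9  h2:9  h3:9  h4:9  h5:9  h6:2 — peak 9 ≤ 10.

yes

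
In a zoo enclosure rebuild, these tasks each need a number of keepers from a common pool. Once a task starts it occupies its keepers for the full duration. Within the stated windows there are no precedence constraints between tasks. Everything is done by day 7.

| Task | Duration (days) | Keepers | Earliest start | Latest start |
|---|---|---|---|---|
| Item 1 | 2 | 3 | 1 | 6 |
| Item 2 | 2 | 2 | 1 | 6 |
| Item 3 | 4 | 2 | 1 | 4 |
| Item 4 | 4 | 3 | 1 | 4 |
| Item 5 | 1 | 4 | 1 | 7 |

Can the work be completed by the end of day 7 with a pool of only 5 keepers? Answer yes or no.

Schedule Item 1@1, Item 2@1, Item 3@3, Item 4@3, Item 5@7: d1:5  d2:5  d3:5  d4:5  d5:5  d6:5  d7:4 — peak 5 ≤ 5.

yes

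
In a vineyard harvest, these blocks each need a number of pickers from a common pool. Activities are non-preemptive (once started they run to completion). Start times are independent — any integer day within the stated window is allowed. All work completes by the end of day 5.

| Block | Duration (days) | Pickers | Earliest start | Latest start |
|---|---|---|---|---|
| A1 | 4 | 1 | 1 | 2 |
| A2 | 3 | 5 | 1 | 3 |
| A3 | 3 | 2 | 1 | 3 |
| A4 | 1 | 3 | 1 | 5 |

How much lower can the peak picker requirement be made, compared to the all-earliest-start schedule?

3

Early-start peak: d1:11  d2:8  d3:8  d4:1  d5:0 ⇒ 11.
Leveled (A1@1, A2@1, A3@1, A4@4): d1:8  d2:8  d3:8  d4:4  d5:0 ⇒ 8.
Reduction 11 − 8 = 3.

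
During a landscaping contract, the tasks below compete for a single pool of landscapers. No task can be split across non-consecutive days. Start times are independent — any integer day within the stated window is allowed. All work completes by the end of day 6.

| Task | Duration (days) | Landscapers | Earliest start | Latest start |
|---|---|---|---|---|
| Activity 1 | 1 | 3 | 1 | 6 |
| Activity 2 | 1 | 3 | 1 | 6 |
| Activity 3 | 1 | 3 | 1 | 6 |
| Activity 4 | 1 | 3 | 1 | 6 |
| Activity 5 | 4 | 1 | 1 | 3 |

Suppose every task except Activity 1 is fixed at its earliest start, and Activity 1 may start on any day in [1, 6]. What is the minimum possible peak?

Activity 1@1: d1:13  d2:1  d3:1  d4:1  d5:0  d6:0 → peak 13
Activity 1@2: d1:10  d2:4  d3:1  d4:1  d5:0  d6:0 → peak 10
Activity 1@3: d1:10  d2:1  d3:4  d4:1  d5:0  d6:0 → peak 10
Activity 1@4: d1:10  d2:1  d3:1  d4:4  d5:0  d6:0 → peak 10
Activity 1@5: d1:10  d2:1  d3:1  d4:1  d5:3  d6:0 → peak 10
Activity 1@6: d1:10  d2:1  d3:1  d4:1  d5:0  d6:3 → peak 10
Best is Activity 1@2, peak 10.

10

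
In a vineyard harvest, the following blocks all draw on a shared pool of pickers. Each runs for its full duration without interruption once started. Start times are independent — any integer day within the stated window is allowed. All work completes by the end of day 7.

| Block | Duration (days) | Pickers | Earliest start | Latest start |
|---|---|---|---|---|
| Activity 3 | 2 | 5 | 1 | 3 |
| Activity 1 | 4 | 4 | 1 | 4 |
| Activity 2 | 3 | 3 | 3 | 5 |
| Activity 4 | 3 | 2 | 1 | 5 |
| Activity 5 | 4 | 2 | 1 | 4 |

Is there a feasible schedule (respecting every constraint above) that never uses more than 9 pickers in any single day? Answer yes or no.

yes

Schedule Activity 3@1, Activity 1@1, Activity 2@3, Activity 4@5, Activity 5@3: d1:9  d2:9  d3:9  d4:9  d5:7  d6:4  d7:2 — peak 9 ≤ 9.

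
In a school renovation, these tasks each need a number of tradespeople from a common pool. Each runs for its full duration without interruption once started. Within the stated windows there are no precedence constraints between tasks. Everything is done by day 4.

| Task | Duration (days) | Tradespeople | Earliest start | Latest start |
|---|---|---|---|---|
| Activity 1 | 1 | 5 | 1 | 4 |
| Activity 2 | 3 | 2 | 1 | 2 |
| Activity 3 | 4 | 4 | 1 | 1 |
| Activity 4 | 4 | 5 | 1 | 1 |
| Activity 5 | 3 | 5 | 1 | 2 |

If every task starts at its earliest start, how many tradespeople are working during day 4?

9

At early start, day 4 has: Activity 3, Activity 4.
Demand: 4 + 5 = 9.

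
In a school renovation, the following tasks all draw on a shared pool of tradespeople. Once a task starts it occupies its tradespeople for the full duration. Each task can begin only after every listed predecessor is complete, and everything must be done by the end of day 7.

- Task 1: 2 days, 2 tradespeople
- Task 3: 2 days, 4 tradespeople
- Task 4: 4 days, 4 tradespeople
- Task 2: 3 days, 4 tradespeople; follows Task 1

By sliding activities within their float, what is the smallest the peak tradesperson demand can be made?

8

Early-start (Task 1@1, Task 3@1, Task 4@1, Task 2@3) gives peak 10: d1:10  d2:10  d3:8  d4:8  d5:4  d6:0  d7:0.
Shift Task 4→3.
Schedule Task 1@1, Task 3@1, Task 4@3, Task 2@3: d1:6  d2:6  d3:8  d4:8  d5:8  d6:4  d7:0 — peak 8.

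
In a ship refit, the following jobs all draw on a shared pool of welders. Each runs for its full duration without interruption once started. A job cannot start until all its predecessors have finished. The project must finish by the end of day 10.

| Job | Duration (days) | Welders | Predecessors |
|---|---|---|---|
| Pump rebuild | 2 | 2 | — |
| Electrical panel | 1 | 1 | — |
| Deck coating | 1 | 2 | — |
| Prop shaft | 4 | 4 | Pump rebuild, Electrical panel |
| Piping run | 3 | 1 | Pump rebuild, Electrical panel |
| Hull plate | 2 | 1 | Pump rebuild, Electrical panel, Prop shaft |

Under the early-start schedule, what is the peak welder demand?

Early-start schedule: Pump rebuild@1, Electrical panel@1, Deck coating@1, Prop shaft@3, Piping run@3, Hull plate@7.
Load per day: day 1: 5, day 2: 2, day 3: 5, day 4: 5, day 5: 5, day 6: 4, day 7: 1, day 8: 1, day 9: 0, day 10: 0.
Peak is 5.

5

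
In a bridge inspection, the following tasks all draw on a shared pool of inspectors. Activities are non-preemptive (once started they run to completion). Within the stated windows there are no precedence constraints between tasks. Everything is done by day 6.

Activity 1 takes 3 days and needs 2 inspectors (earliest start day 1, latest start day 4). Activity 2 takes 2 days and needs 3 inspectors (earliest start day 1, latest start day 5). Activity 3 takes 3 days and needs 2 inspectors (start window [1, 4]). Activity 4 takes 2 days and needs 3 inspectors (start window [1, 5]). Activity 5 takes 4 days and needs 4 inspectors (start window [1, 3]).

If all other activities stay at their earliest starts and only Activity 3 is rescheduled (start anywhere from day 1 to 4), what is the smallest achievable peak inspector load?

Activity 3@1: d1:14  d2:14  d3:8  d4:4  d5:0  d6:0 → peak 14
Activity 3@2: d1:12  d2:14  d3:8  d4:6  d5:0  d6:0 → peak 14
Activity 3@3: d1:12  d2:12  d3:8  d4:6  d5:2  d6:0 → peak 12
Activity 3@4: d1:12  d2:12  d3:6  d4:6  d5:2  d6:2 → peak 12
Best is Activity 3@3, peak 12.

12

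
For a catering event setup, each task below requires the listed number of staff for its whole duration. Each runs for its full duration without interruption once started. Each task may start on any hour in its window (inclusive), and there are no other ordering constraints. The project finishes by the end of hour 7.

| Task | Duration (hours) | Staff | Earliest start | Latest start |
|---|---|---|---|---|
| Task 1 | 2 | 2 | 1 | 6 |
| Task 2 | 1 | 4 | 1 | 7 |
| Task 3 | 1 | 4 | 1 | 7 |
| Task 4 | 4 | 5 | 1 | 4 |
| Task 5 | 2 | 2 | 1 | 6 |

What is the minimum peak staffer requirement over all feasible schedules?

6

Early-start (Task 1@1, Task 2@1, Task 3@1, Task 4@1, Task 5@1) gives peak 17: h1:17  h2:9  h3:5  h4:5  h5:0  h6:0  h7:0.
Shift Task 3→3, Task 4→4, Task 5→2.
Schedule Task 1@1, Task 2@1, Task 3@3, Task 4@4, Task 5@2: h1:6  h2:4  h3:6  h4:5  h5:5  h6:5  h7:5 — peak 6.
Total staffer-hours = 36 over 7 hours ⇒ peak ≥ ⌈36/7⌉ = 6, so 6 is optimal.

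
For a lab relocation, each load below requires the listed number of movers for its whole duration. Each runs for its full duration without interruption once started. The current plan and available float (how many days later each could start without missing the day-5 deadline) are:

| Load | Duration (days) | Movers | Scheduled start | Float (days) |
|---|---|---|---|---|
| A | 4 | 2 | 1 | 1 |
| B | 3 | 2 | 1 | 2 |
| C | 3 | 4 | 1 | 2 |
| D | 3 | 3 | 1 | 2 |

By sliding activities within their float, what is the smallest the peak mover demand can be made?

11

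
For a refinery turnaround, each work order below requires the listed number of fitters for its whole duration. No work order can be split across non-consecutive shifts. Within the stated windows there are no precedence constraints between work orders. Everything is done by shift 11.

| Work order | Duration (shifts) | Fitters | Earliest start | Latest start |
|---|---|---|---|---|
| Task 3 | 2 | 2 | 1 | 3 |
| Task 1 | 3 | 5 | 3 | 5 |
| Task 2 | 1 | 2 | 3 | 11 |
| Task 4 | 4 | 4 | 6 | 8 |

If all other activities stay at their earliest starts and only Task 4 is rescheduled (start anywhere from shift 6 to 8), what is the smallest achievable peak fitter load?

7

Task 4@6: s1:2  s2:2  s3:7  s4:5  s5:5  s6:4  s7:4  s8:4  s9:4  s10:0  s11:0 → peak 7
Task 4@7: s1:2  s2:2  s3:7  s4:5  s5:5  s6:0  s7:4  s8:4  s9:4  s10:4  s11:0 → peak 7
Task 4@8: s1:2  s2:2  s3:7  s4:5  s5:5  s6:0  s7:0  s8:4  s9:4  s10:4  s11:4 → peak 7
Best is Task 4@6, peak 7.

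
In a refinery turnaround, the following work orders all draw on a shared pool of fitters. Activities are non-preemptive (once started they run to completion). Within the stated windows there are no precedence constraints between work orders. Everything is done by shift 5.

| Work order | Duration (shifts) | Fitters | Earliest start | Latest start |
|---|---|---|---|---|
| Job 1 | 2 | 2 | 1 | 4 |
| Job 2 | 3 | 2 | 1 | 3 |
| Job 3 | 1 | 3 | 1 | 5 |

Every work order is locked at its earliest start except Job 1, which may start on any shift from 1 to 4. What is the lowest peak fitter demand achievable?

5

Job 1@1: s1:7  s2:4  s3:2  s4:0  s5:0 → peak 7
Job 1@2: s1:5  s2:4  s3:4  s4:0  s5:0 → peak 5
Job 1@3: s1:5  s2:2  s3:4  s4:2  s5:0 → peak 5
Job 1@4: s1:5  s2:2  s3:2  s4:2  s5:2 → peak 5
Best is Job 1@2, peak 5.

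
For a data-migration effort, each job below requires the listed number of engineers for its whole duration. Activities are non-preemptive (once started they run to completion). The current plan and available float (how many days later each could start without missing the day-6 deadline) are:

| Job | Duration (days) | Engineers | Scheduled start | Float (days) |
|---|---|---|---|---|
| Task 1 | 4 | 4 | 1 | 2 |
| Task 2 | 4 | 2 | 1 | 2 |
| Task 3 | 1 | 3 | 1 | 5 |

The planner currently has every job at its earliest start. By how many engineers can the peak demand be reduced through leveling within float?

3

Early-start peak: d1:9  d2:6  d3:6  d4:6  d5:0  d6:0 ⇒ 9.
Leveled (Task 1@1, Task 2@1, Task 3@5): d1:6  d2:6  d3:6  d4:6  d5:3  d6:0 ⇒ 6.
Reduction 9 − 6 = 3.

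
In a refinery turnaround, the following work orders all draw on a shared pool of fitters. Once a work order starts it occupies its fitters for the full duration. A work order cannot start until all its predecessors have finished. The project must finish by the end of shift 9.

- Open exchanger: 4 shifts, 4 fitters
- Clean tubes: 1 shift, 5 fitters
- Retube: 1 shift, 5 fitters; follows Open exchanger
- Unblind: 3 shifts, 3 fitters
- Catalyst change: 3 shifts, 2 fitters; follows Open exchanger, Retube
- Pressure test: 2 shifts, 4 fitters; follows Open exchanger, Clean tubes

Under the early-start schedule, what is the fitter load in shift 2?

At early start, shift 2 has: Open exchanger, Unblind.
Demand: 4 + 3 = 7.

7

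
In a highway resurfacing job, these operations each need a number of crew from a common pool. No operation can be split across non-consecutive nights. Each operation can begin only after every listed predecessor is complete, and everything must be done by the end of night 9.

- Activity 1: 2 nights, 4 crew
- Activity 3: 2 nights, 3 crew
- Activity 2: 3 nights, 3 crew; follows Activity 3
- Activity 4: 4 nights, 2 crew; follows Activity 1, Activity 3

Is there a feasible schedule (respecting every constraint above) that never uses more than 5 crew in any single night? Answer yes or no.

Schedule Activity 1@1, Activity 3@3, Activity 2@5, Activity 4@5: n1:4  n2:4  n3:3  n4:3  n5:5  n6:5  n7:5  n8:2  n9:0 — peak 5 ≤ 5.

yes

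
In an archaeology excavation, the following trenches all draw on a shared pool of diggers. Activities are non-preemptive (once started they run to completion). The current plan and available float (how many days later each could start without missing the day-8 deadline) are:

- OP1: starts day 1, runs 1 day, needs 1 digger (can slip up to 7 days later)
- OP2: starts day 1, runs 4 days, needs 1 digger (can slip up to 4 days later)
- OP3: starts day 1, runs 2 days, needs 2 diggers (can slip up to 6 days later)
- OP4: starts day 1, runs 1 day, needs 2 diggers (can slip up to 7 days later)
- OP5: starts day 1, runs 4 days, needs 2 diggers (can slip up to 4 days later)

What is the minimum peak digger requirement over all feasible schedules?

Early-start (OP1@1, OP2@1, OP3@1, OP4@1, OP5@1) gives peak 8: d1:8  d2:5  d3:3  d4:3  d5:0  d6:0  d7:0  d8:0.
Shift OP3→2, OP4→4, OP5→5.
Schedule OP1@1, OP2@1, OP3@2, OP4@4, OP5@5: d1:2  d2:3  d3:3  d4:3  d5:2  d6:2  d7:2  d8:2 — peak 3.
Total digger-days = 19 over 8 days ⇒ peak ≥ ⌈19/8⌉ = 3, so 3 is optimal.

3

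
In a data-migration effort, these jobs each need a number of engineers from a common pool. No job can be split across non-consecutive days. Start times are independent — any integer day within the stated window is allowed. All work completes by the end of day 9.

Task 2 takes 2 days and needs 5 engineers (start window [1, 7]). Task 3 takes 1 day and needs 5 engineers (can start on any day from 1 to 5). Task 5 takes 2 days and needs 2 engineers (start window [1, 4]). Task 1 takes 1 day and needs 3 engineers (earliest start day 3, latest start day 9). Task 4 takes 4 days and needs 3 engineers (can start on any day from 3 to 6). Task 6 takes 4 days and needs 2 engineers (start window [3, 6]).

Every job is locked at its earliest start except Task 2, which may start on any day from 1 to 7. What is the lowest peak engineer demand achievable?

8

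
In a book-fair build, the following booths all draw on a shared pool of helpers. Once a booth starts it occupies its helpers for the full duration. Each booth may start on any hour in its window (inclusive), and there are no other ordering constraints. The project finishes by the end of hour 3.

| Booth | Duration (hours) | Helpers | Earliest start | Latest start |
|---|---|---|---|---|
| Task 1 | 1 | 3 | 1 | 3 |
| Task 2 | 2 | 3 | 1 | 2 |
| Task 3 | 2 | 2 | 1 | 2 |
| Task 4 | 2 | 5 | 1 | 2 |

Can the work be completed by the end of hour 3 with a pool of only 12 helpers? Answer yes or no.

Schedule Task 1@1, Task 2@1, Task 3@1, Task 4@2: h1:8  h2:10  h3:5 — peak 10 ≤ 12.

yes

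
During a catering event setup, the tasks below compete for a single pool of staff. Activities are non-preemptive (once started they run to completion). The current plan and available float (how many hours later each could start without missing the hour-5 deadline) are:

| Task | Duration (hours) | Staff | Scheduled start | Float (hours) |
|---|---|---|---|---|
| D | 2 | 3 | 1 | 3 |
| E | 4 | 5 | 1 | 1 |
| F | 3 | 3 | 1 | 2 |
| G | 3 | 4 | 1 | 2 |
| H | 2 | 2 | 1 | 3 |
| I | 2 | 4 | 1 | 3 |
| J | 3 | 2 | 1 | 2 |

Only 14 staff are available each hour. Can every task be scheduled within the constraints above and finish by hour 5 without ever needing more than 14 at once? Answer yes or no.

Schedule D@1, E@1, F@3, G@1, H@1, I@4, J@3: h1:14  h2:14  h3:14  h4:14  h5:9 — peak 14 ≤ 14.

yes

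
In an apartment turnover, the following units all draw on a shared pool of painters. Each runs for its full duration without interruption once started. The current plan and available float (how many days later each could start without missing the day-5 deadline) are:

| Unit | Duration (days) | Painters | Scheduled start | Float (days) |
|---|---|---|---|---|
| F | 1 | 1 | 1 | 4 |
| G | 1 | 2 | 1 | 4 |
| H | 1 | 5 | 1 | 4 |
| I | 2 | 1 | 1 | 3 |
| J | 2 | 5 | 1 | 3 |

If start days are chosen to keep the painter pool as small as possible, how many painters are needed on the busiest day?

5

Early-start (F@1, G@1, H@1, I@1, J@1) gives peak 14: d1:14  d2:6  d3:0  d4:0  d5:0.
Shift H→3, J→4.
Schedule F@1, G@1, H@3, I@1, J@4: d1:4  d2:1  d3:5  d4:5  d5:5 — peak 5.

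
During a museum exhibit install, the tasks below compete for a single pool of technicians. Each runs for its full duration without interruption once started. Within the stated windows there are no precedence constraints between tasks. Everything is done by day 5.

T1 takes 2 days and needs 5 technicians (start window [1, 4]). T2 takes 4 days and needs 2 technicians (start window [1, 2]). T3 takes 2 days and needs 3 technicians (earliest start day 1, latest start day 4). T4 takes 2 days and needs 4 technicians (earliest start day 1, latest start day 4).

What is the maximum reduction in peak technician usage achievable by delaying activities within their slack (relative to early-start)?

5

Early-start peak: d1:14  d2:14  d3:2  d4:2  d5:0 ⇒ 14.
Leveled (T1@1, T2@1, T3@3, T4@3): d1:7  d2:7  d3:9  d4:9  d5:0 ⇒ 9.
Reduction 14 − 9 = 5.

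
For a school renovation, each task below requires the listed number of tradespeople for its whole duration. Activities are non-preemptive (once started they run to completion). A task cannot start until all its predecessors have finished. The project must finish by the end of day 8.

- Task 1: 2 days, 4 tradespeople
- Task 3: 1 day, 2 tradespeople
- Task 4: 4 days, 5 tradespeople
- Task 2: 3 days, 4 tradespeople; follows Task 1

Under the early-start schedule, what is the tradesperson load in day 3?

9

At early start, day 3 has: Task 4, Task 2.
Demand: 5 + 4 = 9.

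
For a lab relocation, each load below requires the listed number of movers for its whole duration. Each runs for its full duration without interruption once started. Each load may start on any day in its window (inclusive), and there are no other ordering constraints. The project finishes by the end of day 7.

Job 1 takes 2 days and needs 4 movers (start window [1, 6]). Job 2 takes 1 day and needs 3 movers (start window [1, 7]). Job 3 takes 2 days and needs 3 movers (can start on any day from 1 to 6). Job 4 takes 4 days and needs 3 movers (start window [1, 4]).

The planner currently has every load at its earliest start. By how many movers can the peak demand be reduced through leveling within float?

Early-start peak: d1:13  d2:10  d3:3  d4:3  d5:0  d6:0  d7:0 ⇒ 13.
Leveled (Job 1@1, Job 2@3, Job 3@3, Job 4@4): d1:4  d2:4  d3:6  d4:6  d5:3  d6:3  d7:3 ⇒ 6.
Reduction 13 − 6 = 7.

7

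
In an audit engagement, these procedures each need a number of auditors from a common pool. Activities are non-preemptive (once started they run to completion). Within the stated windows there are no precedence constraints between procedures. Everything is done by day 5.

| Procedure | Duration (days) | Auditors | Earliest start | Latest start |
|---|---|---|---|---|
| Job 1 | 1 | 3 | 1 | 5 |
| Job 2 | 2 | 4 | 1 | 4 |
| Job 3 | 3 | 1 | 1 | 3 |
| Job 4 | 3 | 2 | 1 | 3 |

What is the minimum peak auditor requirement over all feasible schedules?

Early-start (Job 1@1, Job 2@1, Job 3@1, Job 4@1) gives peak 10: d1:10  d2:7  d3:3  d4:0  d5:0.
Shift Job 2→4, Job 3→2.
Schedule Job 1@1, Job 2@4, Job 3@2, Job 4@1: d1:5  d2:3  d3:3  d4:5  d5:4 — peak 5.

5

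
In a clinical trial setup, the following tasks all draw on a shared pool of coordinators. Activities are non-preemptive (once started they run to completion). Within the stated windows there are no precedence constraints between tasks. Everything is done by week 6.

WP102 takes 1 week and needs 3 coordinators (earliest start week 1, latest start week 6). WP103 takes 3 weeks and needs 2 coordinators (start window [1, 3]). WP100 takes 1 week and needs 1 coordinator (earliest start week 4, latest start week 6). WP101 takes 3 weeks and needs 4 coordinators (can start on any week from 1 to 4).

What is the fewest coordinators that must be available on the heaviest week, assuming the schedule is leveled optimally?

Early-start (WP102@1, WP103@1, WP100@4, WP101@1) gives peak 9: w1:9  w2:6  w3:6  w4:1  w5:0  w6:0.
Shift WP101→4.
Schedule WP102@1, WP103@1, WP100@4, WP101@4: w1:5  w2:2  w3:2  w4:5  w5:4  w6:4 — peak 5.

5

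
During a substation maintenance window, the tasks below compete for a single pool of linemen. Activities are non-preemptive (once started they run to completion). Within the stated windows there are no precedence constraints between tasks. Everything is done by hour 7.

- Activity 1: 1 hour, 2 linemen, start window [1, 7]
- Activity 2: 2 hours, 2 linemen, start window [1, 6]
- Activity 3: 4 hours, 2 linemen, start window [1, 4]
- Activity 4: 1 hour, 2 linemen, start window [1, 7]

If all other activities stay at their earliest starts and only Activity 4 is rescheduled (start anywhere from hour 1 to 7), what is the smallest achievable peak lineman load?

Activity 4@1: h1:8  h2:4  h3:2  h4:2  h5:0  h6:0  h7:0 → peak 8
Activity 4@2: h1:6  h2:6  h3:2  h4:2  h5:0  h6:0  h7:0 → peak 6
Activity 4@3: h1:6  h2:4  h3:4  h4:2  h5:0  h6:0  h7:0 → peak 6
Activity 4@4: h1:6  h2:4  h3:2  h4:4  h5:0  h6:0  h7:0 → peak 6
Activity 4@5: h1:6  h2:4  h3:2  h4:2  h5:2  h6:0  h7:0 → peak 6
Activity 4@6: h1:6  h2:4  h3:2  h4:2  h5:0  h6:2  h7:0 → peak 6
Activity 4@7: h1:6  h2:4  h3:2  h4:2  h5:0  h6:0  h7:2 → peak 6
Best is Activity 4@2, peak 6.

6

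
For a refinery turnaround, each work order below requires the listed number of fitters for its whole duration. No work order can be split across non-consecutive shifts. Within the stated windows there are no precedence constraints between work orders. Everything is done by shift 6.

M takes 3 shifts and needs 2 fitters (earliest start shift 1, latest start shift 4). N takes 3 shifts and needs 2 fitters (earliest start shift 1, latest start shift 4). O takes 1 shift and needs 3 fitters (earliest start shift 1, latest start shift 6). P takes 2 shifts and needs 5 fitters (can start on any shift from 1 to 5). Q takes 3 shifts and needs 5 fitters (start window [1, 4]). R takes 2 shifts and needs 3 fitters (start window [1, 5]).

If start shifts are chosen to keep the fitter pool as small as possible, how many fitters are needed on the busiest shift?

9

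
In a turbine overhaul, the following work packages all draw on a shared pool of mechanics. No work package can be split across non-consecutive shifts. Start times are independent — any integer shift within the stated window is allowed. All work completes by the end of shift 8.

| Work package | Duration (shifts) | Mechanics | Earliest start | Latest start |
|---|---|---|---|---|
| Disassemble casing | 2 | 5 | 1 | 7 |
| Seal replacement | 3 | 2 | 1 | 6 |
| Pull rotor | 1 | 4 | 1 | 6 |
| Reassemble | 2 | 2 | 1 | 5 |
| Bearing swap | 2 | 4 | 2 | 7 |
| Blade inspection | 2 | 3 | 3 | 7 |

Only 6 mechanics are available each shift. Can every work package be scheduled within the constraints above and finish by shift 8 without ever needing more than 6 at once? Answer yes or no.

Schedule Disassemble casing@1, Seal replacement@3, Pull rotor@6, Reassemble@5, Bearing swap@3, Blade inspection@7: s1:5  s2:5  s3:6  s4:6  s5:4  s6:6  s7:3  s8:3 — peak 6 ≤ 6.

yes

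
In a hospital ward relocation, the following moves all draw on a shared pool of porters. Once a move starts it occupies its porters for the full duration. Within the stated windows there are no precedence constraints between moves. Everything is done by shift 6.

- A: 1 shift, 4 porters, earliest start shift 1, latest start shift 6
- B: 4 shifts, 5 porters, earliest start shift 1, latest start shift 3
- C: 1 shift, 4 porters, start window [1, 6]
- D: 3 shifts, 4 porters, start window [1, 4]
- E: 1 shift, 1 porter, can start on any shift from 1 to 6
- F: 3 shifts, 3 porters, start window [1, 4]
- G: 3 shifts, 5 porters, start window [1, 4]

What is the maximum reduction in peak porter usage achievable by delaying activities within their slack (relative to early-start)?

14

Early-start peak: s1:26  s2:17  s3:17  s4:5  s5:0  s6:0 ⇒ 26.
Leveled (A@1, B@2, C@6, D@1, E@1, F@1, G@4): s1:12  s2:12  s3:12  s4:10  s5:10  s6:9 ⇒ 12.
Reduction 26 − 12 = 14.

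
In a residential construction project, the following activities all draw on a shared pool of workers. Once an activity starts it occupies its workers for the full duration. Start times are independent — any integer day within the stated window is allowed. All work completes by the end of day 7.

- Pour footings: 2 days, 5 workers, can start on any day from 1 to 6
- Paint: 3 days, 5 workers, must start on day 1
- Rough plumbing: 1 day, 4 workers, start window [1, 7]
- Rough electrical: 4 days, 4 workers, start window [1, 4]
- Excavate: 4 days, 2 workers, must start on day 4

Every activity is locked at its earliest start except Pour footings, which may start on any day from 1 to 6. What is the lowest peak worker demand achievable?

13

Pour footings@1: d1:18  d2:14  d3:9  d4:6  d5:2  d6:2  d7:2 → peak 18
Pour footings@2: d1:13  d2:14  d3:14  d4:6  d5:2  d6:2  d7:2 → peak 14
Pour footings@3: d1:13  d2:9  d3:14  d4:11  d5:2  d6:2  d7:2 → peak 14
Pour footings@4: d1:13  d2:9  d3:9  d4:11  d5:7  d6:2  d7:2 → peak 13
Pour footings@5: d1:13  d2:9  d3:9  d4:6  d5:7  d6:7  d7:2 → peak 13
Pour footings@6: d1:13  d2:9  d3:9  d4:6  d5:2  d6:7  d7:7 → peak 13
Best is Pour footings@4, peak 13.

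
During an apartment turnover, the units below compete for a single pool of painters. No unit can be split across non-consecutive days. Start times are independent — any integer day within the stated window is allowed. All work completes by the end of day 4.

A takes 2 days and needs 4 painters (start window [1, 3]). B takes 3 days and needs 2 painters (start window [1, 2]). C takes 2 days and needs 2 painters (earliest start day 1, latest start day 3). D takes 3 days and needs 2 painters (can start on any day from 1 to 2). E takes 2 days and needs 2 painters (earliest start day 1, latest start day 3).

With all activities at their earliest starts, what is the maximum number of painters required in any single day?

Early-start schedule: A@1, B@1, C@1, D@1, E@1.
Load per day: day 1: 12, day 2: 12, day 3: 4, day 4: 0.
Peak is 12.

12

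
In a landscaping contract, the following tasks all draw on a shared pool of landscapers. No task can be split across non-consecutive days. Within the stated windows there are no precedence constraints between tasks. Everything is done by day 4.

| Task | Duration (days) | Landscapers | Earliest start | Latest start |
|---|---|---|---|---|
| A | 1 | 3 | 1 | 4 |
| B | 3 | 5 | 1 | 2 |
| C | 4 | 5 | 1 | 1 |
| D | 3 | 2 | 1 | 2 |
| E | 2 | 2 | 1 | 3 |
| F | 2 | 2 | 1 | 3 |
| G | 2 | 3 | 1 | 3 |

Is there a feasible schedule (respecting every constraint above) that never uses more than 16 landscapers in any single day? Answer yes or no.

Schedule A@1, B@1, C@1, D@2, E@3, F@3, G@1: d1:16  d2:15  d3:16  d4:11 — peak 16 ≤ 16.

yes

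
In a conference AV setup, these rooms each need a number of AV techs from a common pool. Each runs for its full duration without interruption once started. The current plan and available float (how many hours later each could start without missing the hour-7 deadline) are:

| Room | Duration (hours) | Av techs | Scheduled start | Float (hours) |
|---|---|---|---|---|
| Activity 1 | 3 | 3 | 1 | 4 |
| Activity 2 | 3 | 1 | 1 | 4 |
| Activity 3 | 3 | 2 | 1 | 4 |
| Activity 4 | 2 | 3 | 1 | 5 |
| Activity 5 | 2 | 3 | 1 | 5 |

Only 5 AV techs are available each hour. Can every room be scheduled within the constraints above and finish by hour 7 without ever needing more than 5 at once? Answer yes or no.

Schedule Activity 1@1, Activity 2@1, Activity 3@4, Activity 4@4, Activity 5@6: h1:4  h2:4  h3:4  h4:5  h5:5  h6:5  h7:3 — peak 5 ≤ 5.

yes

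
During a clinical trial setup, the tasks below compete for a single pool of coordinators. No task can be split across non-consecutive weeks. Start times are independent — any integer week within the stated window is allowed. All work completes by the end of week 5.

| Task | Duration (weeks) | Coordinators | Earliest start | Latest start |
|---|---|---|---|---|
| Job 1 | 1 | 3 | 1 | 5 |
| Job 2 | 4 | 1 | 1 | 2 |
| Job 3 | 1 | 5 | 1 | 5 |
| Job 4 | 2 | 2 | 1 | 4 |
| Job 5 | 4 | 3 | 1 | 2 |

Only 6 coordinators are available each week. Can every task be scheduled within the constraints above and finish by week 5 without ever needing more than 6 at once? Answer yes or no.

Schedule Job 1@1, Job 2@2, Job 3@5, Job 4@2, Job 5@1: w1:6  w2:6  w3:6  w4:4  w5:6 — peak 6 ≤ 6.

yes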